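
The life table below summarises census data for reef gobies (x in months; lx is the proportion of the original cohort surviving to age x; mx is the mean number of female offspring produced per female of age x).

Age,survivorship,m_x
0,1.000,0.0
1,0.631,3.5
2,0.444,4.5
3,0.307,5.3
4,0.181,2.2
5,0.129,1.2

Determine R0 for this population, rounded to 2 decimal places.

lx·mx by age: 0, 2.2085, 1.998, 1.6271, 0.3982, 0.1548
R0 = Σ lx·mx = 6.3866 → 6.39

6.39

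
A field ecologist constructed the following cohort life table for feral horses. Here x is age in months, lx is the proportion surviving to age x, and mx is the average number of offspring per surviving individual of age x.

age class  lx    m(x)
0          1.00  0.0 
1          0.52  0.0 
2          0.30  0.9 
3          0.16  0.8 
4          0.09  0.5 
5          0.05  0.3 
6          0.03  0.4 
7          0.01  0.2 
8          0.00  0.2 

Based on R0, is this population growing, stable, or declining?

declining

R0 = Σ lx·mx = 0 + 0 + 0.27 + 0.128 + 0.045 + 0.015 + 0.012 + 0.002 + 0 = 0.472
R0 < 1, so the population is declining.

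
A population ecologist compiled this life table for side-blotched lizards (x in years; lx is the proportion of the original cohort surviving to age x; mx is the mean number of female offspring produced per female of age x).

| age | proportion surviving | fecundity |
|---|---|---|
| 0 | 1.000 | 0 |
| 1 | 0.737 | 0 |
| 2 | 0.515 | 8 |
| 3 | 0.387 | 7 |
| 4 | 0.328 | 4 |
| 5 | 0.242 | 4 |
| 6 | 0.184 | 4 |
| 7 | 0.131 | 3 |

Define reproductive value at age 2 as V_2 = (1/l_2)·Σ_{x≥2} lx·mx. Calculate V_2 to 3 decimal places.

19.880

lx·mx for x ≥ 2: 4.12, 2.709, 1.312, 0.968, 0.736, 0.393 → sum = 10.238
V_2 = 10.238 / l_2 = 10.238 / 0.515 = 19.879612… → 19.880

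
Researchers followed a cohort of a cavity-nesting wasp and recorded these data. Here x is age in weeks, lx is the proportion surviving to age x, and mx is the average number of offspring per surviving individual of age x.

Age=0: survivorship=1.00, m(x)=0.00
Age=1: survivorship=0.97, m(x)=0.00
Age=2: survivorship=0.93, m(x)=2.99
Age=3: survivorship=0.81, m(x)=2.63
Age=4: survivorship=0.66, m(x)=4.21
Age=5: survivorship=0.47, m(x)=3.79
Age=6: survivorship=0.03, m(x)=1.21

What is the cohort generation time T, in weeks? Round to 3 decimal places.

3.386

lx·mx: 0, 0, 2.7807, 2.1303, 2.7786, 1.7813, 0.0363 → R0 = 9.5072
x·lx·mx: 0, 0, 5.5614, 6.3909, 11.1144, 8.9065, 0.2178 → Σ = 32.191
T = 32.191 / 9.5072 = 3.38596… → 3.386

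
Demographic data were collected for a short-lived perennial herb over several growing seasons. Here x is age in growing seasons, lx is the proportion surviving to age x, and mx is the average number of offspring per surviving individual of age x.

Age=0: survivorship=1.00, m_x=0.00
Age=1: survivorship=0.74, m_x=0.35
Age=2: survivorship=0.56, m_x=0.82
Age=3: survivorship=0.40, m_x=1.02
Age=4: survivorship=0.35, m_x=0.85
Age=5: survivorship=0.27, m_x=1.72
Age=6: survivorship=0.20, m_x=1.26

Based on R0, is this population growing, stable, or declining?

R0 = Σ lx·mx = 0 + 0.259 + 0.4592 + 0.408 + 0.2975 + 0.4644 + 0.252 = 2.1401
R0 > 1, so the population is growing.

growing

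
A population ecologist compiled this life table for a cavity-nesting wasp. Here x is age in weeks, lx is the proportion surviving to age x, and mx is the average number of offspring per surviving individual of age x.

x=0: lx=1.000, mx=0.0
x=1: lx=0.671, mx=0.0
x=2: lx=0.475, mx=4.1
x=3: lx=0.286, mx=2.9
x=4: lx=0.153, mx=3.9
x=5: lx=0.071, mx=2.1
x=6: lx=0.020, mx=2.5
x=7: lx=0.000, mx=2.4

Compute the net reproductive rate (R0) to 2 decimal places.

3.57

lx·mx by age: 0, 0, 1.9475, 0.8294, 0.5967, 0.1491, 0.05, 0
R0 = Σ lx·mx = 3.5727 → 3.57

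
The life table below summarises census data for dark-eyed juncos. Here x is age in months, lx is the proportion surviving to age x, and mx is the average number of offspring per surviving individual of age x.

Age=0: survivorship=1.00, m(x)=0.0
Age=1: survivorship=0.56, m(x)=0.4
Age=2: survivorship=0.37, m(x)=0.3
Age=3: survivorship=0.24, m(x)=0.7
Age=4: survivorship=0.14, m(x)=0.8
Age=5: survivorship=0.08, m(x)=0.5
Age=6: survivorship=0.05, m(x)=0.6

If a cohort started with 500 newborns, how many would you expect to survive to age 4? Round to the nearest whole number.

70

Expected survivors = N0 · l_4 = 500 × 0.14 = 70 → 70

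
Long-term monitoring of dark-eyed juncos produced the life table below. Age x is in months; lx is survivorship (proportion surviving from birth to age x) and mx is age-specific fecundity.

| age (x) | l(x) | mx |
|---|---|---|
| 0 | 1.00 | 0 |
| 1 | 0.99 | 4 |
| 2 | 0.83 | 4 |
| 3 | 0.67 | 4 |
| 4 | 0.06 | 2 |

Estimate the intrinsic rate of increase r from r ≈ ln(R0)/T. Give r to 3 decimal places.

R0 = Σ lx·mx = 0 + 3.96 + 3.32 + 2.68 + 0.12 = 10.08
Σ x·lx·mx = 19.12; T = 19.12/10.08 = 1.89683…
r ≈ ln(R0)/T = ln(10.08)/1.89683… = 1.21812… → 1.218

1.218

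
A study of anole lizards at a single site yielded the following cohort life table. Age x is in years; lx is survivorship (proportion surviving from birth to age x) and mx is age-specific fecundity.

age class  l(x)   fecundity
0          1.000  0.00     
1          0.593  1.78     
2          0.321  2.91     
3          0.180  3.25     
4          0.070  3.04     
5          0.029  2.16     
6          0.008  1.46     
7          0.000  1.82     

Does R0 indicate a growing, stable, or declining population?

growing

R0 = Σ lx·mx = 0 + 1.05554 + 0.93411 + 0.585 + 0.2128 + 0.06264 + 0.01168 + 0 = 2.86177
R0 > 1, so the population is growing.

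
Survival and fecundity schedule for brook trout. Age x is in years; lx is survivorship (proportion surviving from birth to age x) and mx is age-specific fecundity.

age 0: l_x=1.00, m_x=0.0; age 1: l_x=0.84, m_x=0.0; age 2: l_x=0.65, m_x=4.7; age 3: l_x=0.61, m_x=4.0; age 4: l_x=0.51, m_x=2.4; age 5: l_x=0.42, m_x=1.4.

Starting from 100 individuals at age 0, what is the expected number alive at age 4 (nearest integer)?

Expected survivors = N0 · l_4 = 100 × 0.51 = 51 → 51

51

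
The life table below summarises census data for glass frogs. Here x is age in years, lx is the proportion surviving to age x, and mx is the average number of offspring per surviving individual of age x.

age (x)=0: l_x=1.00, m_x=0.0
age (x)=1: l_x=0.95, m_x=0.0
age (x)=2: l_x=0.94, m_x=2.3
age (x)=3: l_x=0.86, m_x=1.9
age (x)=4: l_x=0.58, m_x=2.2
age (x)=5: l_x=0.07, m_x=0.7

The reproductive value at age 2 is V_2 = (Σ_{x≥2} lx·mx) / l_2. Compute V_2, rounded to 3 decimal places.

5.448

lx·mx for x ≥ 2: 2.162, 1.634, 1.276, 0.049 → sum = 5.121
V_2 = 5.121 / l_2 = 5.121 / 0.94 = 5.447872… → 5.448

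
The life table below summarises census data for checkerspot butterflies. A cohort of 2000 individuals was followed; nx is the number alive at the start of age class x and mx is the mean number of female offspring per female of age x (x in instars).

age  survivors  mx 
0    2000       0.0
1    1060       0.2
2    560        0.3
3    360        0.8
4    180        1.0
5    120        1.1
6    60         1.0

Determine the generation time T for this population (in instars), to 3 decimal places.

lx = nx/n0 = nx/2000: 1, 0.53, 0.28, 0.18, 0.09, 0.06, 0.03
lx·mx: 0, 0.106, 0.084, 0.144, 0.09, 0.066, 0.03 → R0 = 0.52
x·lx·mx: 0, 0.106, 0.168, 0.432, 0.36, 0.33, 0.18 → Σ = 1.576
T = 1.576 / 0.52 = 3.030769… → 3.031

3.031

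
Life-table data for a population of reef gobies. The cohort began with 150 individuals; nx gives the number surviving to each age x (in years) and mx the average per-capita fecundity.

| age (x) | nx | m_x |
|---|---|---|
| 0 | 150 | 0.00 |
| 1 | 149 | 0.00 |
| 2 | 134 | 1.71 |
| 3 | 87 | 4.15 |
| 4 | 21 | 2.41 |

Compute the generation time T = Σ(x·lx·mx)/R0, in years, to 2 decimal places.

2.72

lx = nx/n0 = nx/150: 1, 0.99333…, 0.89333…, 0.58, 0.14
lx·mx: 0, 0, 1.5276…, 2.407, 0.3374 → R0 = 4.272…
x·lx·mx: 0, 0, 3.0552…, 7.221, 1.3496 → Σ = 11.6258…
T = 11.6258… / 4.272… = 2.721395… → 2.72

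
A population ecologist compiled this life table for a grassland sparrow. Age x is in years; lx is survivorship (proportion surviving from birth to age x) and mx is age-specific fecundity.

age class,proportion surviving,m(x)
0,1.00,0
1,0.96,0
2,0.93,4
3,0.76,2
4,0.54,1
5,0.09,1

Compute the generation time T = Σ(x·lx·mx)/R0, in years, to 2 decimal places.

2.49

lx·mx: 0, 0, 3.72, 1.52, 0.54, 0.09 → R0 = 5.87
x·lx·mx: 0, 0, 7.44, 4.56, 2.16, 0.45 → Σ = 14.61
T = 14.61 / 5.87 = 2.488927… → 2.49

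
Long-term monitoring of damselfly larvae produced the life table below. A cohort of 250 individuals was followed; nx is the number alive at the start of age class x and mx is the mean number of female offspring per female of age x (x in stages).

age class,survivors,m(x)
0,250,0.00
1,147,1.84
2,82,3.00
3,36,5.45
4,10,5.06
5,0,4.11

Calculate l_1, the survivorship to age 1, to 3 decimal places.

0.588

l_1 = n_1/n_0 = 147/250 = 0.588 → 0.588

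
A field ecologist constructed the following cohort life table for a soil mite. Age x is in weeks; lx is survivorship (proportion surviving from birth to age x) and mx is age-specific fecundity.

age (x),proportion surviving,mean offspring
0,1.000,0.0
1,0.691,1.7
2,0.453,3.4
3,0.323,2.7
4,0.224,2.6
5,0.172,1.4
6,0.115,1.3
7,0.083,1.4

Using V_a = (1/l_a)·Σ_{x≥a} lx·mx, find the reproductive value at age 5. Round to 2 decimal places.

lx·mx for x ≥ 5: 0.2408, 0.1495, 0.1162 → sum = 0.5065
V_5 = 0.5065 / l_5 = 0.5065 / 0.172 = 2.944767… → 2.94

2.94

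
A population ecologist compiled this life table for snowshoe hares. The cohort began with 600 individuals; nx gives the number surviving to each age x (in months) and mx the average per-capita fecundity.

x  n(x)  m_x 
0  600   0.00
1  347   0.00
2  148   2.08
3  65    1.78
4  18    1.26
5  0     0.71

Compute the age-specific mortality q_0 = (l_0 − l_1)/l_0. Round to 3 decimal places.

0.422

lx = nx/n0 = nx/600: 1, 0.57833…, 0.24667…, 0.10833…, 0.03, 0
q_0 = (l_0 − l_1) / l_0 = (1 − 0.578333…) / 1
     = 0.421667… / 1 = 0.421667… → 0.422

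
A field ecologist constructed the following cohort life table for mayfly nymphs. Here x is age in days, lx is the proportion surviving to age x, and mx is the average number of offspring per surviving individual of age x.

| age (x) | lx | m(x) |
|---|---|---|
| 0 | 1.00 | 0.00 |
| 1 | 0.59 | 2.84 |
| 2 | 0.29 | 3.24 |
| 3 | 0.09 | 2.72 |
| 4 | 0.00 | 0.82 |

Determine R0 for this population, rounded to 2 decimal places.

lx·mx by age: 0, 1.6756, 0.9396, 0.2448, 0
R0 = Σ lx·mx = 2.86 → 2.86

2.86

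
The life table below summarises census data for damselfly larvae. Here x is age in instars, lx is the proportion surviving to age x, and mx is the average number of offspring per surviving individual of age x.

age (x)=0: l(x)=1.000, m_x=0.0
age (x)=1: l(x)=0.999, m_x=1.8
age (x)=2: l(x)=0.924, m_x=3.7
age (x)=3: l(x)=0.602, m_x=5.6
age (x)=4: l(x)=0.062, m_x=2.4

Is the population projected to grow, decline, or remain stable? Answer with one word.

growing

R0 = Σ lx·mx = 0 + 1.7982 + 3.4188 + 3.3712 + 0.1488 = 8.737
R0 > 1, so the population is growing.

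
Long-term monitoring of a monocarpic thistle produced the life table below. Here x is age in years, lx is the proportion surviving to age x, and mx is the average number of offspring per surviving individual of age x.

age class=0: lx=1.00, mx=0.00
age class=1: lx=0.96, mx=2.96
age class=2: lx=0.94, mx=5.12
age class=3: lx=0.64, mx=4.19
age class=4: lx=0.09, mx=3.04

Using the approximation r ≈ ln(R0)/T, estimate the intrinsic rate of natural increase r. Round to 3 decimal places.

1.160

R0 = Σ lx·mx = 0 + 2.8416 + 4.8128 + 2.6816 + 0.2736 = 10.6096
Σ x·lx·mx = 21.6064; T = 21.6064/10.6096 = 2.0365…
r ≈ ln(R0)/T = ln(10.6096)/2.0365… = 1.15972… → 1.160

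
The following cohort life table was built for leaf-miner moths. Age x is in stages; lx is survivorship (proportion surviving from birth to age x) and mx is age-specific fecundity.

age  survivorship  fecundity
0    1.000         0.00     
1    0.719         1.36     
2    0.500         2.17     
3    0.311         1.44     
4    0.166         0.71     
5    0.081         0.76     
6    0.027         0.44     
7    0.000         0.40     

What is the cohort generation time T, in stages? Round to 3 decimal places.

lx·mx: 0, 0.97784, 1.085, 0.44784, 0.11786, 0.06156, 0.01188, 0 → R0 = 2.70198
x·lx·mx: 0, 0.97784, 2.17, 1.34352, 0.47144, 0.3078, 0.07128, 0 → Σ = 5.34188
T = 5.34188 / 2.70198 = 1.977024… → 1.977

1.977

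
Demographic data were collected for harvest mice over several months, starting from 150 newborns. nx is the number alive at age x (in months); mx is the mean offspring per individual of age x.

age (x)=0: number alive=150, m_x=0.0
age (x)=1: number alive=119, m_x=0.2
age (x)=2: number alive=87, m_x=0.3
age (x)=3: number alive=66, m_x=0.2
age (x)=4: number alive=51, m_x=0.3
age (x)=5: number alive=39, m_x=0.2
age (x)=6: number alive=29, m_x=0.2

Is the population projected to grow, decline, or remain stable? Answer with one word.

declining

lx = nx/n0 = nx/150: 1, 0.79333…, 0.58, 0.44, 0.34, 0.26, 0.19333…
R0 = Σ lx·mx = 0 + 0.158667… + 0.174 + 0.088 + 0.102 + 0.052 + 0.038667… = 0.613333…
R0 < 1, so the population is declining.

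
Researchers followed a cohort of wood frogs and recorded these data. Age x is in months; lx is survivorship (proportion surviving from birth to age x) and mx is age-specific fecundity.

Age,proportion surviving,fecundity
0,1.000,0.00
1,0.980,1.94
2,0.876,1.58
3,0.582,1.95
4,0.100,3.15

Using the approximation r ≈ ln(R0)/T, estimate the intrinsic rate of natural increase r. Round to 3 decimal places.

0.789

R0 = Σ lx·mx = 0 + 1.9012 + 1.38408 + 1.1349 + 0.315 = 4.73518
Σ x·lx·mx = 9.33406; T = 9.33406/4.73518 = 1.97122…
r ≈ ln(R0)/T = ln(4.73518)/1.97122… = 0.78886… → 0.789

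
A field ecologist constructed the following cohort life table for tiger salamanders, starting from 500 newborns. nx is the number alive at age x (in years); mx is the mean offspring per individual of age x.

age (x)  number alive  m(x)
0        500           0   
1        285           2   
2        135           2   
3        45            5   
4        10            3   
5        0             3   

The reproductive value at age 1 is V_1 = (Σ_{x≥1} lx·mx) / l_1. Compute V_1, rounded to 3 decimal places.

lx = nx/n0 = nx/500: 1, 0.57, 0.27, 0.09, 0.02, 0
lx·mx for x ≥ 1: 1.14, 0.54, 0.45, 0.06, 0 → sum = 2.19
V_1 = 2.19 / l_1 = 2.19 / 0.57 = 3.842105… → 3.842

3.842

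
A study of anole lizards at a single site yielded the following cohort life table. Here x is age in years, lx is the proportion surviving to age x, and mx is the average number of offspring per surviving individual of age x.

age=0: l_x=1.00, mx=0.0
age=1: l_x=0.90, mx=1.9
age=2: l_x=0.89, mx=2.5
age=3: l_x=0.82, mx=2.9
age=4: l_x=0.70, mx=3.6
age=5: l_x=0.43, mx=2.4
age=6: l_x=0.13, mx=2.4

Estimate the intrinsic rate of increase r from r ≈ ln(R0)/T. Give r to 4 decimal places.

R0 = Σ lx·mx = 0 + 1.71 + 2.225 + 2.378 + 2.52 + 1.032 + 0.312 = 10.177
Σ x·lx·mx = 30.406; T = 30.406/10.177 = 2.98772…
r ≈ ln(R0)/T = ln(10.177)/2.98772… = 0.776556… → 0.7766

0.7766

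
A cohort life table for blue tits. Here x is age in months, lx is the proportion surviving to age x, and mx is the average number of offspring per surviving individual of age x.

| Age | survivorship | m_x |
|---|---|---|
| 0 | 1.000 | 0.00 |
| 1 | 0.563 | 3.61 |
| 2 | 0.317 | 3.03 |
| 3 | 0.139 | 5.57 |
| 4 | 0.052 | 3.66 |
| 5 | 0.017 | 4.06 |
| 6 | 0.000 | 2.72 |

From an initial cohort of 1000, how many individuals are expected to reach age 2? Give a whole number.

317

Expected survivors = N0 · l_2 = 1000 × 0.317 = 317 → 317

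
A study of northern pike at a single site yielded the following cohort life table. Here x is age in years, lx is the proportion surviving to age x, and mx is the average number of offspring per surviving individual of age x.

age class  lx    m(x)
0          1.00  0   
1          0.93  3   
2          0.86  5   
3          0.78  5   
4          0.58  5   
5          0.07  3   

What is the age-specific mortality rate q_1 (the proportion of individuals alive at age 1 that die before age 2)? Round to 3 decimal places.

q_1 = (l_1 − l_2) / l_1 = (0.93 − 0.86) / 0.93
     = 0.07 / 0.93 = 0.075269… → 0.075

0.075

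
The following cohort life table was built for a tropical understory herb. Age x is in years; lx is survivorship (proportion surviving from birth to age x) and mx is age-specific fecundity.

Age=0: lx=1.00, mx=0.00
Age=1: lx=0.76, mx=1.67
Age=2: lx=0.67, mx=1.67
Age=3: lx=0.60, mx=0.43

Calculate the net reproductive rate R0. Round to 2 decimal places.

lx·mx by age: 0, 1.2692, 1.1189, 0.258
R0 = Σ lx·mx = 2.6461 → 2.65

2.65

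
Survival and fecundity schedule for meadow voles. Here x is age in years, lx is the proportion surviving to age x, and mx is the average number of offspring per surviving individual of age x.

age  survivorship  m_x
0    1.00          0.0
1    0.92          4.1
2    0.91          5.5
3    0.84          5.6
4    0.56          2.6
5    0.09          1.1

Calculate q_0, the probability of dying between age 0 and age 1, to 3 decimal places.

0.080

q_0 = (l_0 − l_1) / l_0 = (1 − 0.92) / 1
     = 0.08 / 1 = 0.08 → 0.080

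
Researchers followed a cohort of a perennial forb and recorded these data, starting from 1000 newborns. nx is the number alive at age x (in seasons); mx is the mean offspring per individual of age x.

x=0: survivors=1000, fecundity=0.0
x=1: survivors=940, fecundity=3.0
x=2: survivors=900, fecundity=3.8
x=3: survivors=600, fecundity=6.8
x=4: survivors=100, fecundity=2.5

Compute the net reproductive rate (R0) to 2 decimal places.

10.57

lx = nx/n0 = nx/1000: 1, 0.94, 0.9, 0.6, 0.1
lx·mx by age: 0, 2.82, 3.42, 4.08, 0.25
R0 = Σ lx·mx = 10.57 → 10.57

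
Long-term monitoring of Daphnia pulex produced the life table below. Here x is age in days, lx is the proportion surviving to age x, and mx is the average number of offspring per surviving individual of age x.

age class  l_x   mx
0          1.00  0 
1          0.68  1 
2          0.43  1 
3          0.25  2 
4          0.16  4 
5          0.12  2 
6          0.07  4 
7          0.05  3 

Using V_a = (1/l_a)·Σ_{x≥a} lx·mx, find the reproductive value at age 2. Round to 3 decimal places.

5.209

lx·mx for x ≥ 2: 0.43, 0.5, 0.64, 0.24, 0.28, 0.15 → sum = 2.24
V_2 = 2.24 / l_2 = 2.24 / 0.43 = 5.209302… → 5.209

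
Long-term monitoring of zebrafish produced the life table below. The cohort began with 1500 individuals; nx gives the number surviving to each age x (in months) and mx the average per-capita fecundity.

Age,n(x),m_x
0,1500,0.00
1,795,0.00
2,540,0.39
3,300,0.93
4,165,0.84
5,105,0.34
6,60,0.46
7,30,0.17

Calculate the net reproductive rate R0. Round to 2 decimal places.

0.46

lx = nx/n0 = nx/1500: 1, 0.53, 0.36, 0.2, 0.11, 0.07, 0.04, 0.02
lx·mx by age: 0, 0, 0.1404, 0.186, 0.0924, 0.0238, 0.0184, 0.0034
R0 = Σ lx·mx = 0.4644 → 0.46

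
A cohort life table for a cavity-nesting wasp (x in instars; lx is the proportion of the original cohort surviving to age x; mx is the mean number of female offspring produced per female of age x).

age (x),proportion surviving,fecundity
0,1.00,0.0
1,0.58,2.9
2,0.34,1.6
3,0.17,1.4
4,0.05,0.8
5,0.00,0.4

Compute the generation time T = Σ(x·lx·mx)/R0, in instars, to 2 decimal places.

1.46

lx·mx: 0, 1.682, 0.544, 0.238, 0.04, 0 → R0 = 2.504
x·lx·mx: 0, 1.682, 1.088, 0.714, 0.16, 0 → Σ = 3.644
T = 3.644 / 2.504 = 1.455272… → 1.46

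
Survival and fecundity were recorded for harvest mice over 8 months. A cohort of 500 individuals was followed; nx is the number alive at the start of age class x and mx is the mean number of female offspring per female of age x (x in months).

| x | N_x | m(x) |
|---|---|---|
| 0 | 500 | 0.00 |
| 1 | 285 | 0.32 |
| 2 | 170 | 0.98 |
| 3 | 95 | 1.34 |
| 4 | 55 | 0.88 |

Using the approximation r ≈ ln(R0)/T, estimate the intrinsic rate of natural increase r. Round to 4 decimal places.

lx = nx/n0 = nx/500: 1, 0.57, 0.34, 0.19, 0.11
R0 = Σ lx·mx = 0 + 0.1824 + 0.3332 + 0.2546 + 0.0968 = 0.867
Σ x·lx·mx = 1.9998; T = 1.9998/0.867 = 2.30657…
r ≈ ln(R0)/T = ln(0.867)/2.30657… = -0.061874… → -0.0619

-0.0619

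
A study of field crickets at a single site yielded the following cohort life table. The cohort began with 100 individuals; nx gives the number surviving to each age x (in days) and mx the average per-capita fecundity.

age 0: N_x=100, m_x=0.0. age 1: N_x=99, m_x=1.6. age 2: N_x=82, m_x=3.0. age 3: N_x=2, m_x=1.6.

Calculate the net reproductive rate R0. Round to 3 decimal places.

lx = nx/n0 = nx/100: 1, 0.99, 0.82, 0.02
lx·mx by age: 0, 1.584, 2.46, 0.032
R0 = Σ lx·mx = 4.076 → 4.076

4.076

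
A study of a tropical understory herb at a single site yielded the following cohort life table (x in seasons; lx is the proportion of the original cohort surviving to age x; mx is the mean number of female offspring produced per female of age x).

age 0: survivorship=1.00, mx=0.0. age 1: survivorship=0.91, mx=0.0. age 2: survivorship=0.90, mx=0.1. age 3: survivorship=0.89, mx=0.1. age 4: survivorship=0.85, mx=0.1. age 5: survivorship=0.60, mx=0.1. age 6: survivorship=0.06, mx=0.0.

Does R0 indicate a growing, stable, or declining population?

declining

R0 = Σ lx·mx = 0 + 0 + 0.09 + 0.089 + 0.085 + 0.06 + 0 = 0.324
R0 < 1, so the population is declining.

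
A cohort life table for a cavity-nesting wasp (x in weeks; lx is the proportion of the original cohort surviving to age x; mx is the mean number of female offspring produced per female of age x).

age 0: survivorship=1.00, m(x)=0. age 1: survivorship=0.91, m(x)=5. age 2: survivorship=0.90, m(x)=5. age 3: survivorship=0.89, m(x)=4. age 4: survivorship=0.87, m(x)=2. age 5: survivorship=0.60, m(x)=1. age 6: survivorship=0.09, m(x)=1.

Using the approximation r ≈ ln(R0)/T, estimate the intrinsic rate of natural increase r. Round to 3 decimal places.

1.174

R0 = Σ lx·mx = 0 + 4.55 + 4.5 + 3.56 + 1.74 + 0.6 + 0.09 = 15.04
Σ x·lx·mx = 34.73; T = 34.73/15.04 = 2.30918…
r ≈ ln(R0)/T = ln(15.04)/2.30918… = 1.17389… → 1.174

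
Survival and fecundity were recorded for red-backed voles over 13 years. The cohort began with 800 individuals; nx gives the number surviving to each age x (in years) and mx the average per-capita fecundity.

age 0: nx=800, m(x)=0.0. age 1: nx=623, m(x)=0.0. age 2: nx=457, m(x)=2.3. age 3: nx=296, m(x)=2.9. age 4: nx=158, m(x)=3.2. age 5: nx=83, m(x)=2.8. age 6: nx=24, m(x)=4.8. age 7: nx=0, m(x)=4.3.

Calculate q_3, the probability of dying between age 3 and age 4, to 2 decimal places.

0.47

lx = nx/n0 = nx/800: 1, 0.77875, 0.57125, 0.37, 0.1975, 0.10375, 0.03, 0
q_3 = (l_3 − l_4) / l_3 = (0.37 − 0.1975) / 0.37
     = 0.1725 / 0.37 = 0.466216… → 0.47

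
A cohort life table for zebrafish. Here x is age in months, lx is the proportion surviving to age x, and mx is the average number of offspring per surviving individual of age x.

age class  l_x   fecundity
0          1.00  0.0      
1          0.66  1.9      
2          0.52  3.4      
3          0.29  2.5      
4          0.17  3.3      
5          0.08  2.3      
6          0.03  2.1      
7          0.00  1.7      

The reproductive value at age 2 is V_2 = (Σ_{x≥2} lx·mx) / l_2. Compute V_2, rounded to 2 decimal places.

lx·mx for x ≥ 2: 1.768, 0.725, 0.561, 0.184, 0.063, 0 → sum = 3.301
V_2 = 3.301 / l_2 = 3.301 / 0.52 = 6.348077… → 6.35

6.35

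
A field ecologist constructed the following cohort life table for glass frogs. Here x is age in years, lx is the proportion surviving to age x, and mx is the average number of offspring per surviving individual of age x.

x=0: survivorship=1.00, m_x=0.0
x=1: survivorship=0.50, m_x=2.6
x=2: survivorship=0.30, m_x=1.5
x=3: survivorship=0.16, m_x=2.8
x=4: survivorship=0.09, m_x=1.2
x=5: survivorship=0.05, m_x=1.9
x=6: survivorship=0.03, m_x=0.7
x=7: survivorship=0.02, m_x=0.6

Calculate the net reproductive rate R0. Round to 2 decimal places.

lx·mx by age: 0, 1.3, 0.45, 0.448, 0.108, 0.095, 0.021, 0.012
R0 = Σ lx·mx = 2.434 → 2.43

2.43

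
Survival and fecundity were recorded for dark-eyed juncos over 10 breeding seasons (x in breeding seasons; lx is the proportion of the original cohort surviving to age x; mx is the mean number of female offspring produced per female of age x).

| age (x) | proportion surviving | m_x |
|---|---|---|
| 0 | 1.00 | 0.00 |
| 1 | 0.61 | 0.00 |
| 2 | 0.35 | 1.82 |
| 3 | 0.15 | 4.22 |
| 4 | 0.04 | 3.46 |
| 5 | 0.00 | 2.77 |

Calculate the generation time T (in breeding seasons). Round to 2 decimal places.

lx·mx: 0, 0, 0.637, 0.633, 0.1384, 0 → R0 = 1.4084
x·lx·mx: 0, 0, 1.274, 1.899, 0.5536, 0 → Σ = 3.7266
T = 3.7266 / 1.4084 = 2.645981… → 2.65

2.65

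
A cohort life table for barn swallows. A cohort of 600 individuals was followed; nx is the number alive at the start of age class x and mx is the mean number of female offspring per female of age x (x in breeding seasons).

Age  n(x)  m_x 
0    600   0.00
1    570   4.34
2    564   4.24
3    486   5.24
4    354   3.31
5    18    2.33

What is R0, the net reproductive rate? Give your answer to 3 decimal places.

14.376

lx = nx/n0 = nx/600: 1, 0.95, 0.94, 0.81, 0.59, 0.03
lx·mx by age: 0, 4.123, 3.9856, 4.2444, 1.9529, 0.0699
R0 = Σ lx·mx = 14.3758 → 14.376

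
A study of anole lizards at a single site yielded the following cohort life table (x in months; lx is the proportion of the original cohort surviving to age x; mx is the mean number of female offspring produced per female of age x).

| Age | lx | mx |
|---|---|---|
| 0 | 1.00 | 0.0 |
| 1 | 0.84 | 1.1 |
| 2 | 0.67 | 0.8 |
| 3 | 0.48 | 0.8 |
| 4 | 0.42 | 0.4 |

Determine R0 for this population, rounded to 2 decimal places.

lx·mx by age: 0, 0.924, 0.536, 0.384, 0.168
R0 = Σ lx·mx = 2.012 → 2.01

2.01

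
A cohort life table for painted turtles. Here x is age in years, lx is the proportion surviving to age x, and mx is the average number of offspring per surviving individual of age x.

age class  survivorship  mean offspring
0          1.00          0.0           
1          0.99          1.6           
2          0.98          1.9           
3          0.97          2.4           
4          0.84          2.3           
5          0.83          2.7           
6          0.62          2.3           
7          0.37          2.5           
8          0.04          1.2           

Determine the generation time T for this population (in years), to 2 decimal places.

3.78

lx·mx: 0, 1.584, 1.862, 2.328, 1.932, 2.241, 1.426, 0.925, 0.048 → R0 = 12.346
x·lx·mx: 0, 1.584, 3.724, 6.984, 7.728, 11.205, 8.556, 6.475, 0.384 → Σ = 46.64
T = 46.64 / 12.346 = 3.777742… → 3.78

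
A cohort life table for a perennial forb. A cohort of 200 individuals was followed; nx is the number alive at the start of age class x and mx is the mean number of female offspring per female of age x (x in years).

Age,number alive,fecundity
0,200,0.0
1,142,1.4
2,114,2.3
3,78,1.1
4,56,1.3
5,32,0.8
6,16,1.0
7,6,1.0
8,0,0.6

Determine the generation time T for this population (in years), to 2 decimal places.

2.30

lx = nx/n0 = nx/200: 1, 0.71, 0.57, 0.39, 0.28, 0.16, 0.08, 0.03, 0
lx·mx: 0, 0.994, 1.311, 0.429, 0.364, 0.128, 0.08, 0.03, 0 → R0 = 3.336
x·lx·mx: 0, 0.994, 2.622, 1.287, 1.456, 0.64, 0.48, 0.21, 0 → Σ = 7.689
T = 7.689 / 3.336 = 2.304856… → 2.30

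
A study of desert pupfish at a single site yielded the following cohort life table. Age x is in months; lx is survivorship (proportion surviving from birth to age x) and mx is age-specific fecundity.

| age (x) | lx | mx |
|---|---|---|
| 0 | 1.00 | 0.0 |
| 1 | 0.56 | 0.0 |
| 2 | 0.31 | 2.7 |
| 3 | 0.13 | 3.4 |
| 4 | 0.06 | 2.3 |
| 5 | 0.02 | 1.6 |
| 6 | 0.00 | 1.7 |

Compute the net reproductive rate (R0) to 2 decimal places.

lx·mx by age: 0, 0, 0.837, 0.442, 0.138, 0.032, 0
R0 = Σ lx·mx = 1.449 → 1.45

1.45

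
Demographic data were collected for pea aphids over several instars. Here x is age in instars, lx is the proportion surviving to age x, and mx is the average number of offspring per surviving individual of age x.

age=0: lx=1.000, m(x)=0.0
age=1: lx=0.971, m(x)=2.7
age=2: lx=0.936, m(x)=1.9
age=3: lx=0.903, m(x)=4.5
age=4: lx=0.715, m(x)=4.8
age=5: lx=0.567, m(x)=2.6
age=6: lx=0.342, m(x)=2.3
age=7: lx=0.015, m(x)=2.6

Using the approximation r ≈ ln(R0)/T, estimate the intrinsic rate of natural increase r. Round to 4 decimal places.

R0 = Σ lx·mx = 0 + 2.6217 + 1.7784 + 4.0635 + 3.432 + 1.4742 + 0.7866 + 0.039 = 14.1954
Σ x·lx·mx = 44.4606; T = 44.4606/14.1954 = 3.13204…
r ≈ ln(R0)/T = ln(14.1954)/3.13204… = 0.847025… → 0.8470

0.8470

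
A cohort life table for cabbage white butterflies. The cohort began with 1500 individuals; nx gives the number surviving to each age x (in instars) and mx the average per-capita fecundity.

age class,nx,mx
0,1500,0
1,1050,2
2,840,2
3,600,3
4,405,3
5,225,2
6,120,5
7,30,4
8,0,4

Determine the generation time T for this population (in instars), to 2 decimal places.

lx = nx/n0 = nx/1500: 1, 0.7, 0.56, 0.4, 0.27, 0.15, 0.08, 0.02, 0
lx·mx: 0, 1.4, 1.12, 1.2, 0.81, 0.3, 0.4, 0.08, 0 → R0 = 5.31
x·lx·mx: 0, 1.4, 2.24, 3.6, 3.24, 1.5, 2.4, 0.56, 0 → Σ = 14.94
T = 14.94 / 5.31 = 2.813559… → 2.81

2.81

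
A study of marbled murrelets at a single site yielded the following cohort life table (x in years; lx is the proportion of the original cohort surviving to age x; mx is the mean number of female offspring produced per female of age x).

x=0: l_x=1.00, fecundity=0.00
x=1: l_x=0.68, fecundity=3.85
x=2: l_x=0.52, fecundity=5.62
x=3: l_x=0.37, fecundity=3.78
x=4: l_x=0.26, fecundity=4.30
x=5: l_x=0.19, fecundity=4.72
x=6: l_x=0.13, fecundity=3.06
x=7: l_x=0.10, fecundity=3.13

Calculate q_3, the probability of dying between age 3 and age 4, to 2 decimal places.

q_3 = (l_3 − l_4) / l_3 = (0.37 − 0.26) / 0.37
     = 0.11 / 0.37 = 0.297297… → 0.30

0.30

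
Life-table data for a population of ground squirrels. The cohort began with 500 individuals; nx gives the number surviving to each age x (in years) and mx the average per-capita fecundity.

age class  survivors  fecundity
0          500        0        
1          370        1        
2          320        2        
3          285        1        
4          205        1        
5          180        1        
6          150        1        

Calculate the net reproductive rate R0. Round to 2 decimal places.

lx = nx/n0 = nx/500: 1, 0.74, 0.64, 0.57, 0.41, 0.36, 0.3
lx·mx by age: 0, 0.74, 1.28, 0.57, 0.41, 0.36, 0.3
R0 = Σ lx·mx = 3.66 → 3.66

3.66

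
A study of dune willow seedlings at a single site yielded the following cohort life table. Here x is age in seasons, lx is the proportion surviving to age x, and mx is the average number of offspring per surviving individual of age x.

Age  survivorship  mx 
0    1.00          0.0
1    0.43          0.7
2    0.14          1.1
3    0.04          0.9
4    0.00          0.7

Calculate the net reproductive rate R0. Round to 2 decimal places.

lx·mx by age: 0, 0.301, 0.154, 0.036, 0
R0 = Σ lx·mx = 0.491 → 0.49

0.49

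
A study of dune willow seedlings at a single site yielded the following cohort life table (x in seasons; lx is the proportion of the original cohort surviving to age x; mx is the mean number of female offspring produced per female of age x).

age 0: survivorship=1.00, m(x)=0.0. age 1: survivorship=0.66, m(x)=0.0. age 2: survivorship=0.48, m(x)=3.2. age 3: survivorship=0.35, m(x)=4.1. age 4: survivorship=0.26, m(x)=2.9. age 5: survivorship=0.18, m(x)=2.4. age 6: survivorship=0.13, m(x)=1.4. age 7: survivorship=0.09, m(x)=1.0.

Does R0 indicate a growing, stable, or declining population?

growing

R0 = Σ lx·mx = 0 + 0 + 1.536 + 1.435 + 0.754 + 0.432 + 0.182 + 0.09 = 4.429
R0 > 1, so the population is growing.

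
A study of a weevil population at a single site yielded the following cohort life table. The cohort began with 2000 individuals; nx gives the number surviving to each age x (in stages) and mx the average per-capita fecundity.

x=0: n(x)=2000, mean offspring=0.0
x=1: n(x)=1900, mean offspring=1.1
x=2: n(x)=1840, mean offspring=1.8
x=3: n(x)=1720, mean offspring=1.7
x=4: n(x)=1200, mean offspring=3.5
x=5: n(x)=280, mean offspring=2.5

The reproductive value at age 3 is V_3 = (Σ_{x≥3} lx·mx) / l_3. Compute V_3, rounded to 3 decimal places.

4.549

lx = nx/n0 = nx/2000: 1, 0.95, 0.92, 0.86, 0.6, 0.14
lx·mx for x ≥ 3: 1.462, 2.1, 0.35 → sum = 3.912
V_3 = 3.912 / l_3 = 3.912 / 0.86 = 4.548837… → 4.549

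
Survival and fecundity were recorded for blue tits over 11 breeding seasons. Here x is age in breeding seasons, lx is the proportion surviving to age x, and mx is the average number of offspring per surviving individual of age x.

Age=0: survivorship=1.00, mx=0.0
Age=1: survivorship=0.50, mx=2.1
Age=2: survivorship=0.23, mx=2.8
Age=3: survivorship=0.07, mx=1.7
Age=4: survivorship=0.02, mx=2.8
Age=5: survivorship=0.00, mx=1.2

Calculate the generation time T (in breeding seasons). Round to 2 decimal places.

1.56

lx·mx: 0, 1.05, 0.644, 0.119, 0.056, 0 → R0 = 1.869
x·lx·mx: 0, 1.05, 1.288, 0.357, 0.224, 0 → Σ = 2.919
T = 2.919 / 1.869 = 1.561798… → 1.56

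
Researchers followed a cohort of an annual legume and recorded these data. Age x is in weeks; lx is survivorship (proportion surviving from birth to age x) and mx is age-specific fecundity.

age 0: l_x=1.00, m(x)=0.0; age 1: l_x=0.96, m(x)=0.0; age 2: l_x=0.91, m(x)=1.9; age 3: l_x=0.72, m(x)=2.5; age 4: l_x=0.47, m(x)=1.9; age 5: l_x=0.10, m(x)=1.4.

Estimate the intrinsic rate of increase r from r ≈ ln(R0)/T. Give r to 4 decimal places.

R0 = Σ lx·mx = 0 + 0 + 1.729 + 1.8 + 0.893 + 0.14 = 4.562
Σ x·lx·mx = 13.13; T = 13.13/4.562 = 2.87812…
r ≈ ln(R0)/T = ln(4.562)/2.87812… = 0.527344… → 0.5273

0.5273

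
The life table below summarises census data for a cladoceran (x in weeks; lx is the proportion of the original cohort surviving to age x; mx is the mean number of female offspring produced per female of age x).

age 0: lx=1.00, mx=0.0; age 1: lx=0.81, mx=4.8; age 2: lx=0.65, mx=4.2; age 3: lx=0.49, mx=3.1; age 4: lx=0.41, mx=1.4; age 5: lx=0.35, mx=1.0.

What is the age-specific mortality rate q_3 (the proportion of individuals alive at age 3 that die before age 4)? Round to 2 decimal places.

0.16

q_3 = (l_3 − l_4) / l_3 = (0.49 − 0.41) / 0.49
     = 0.08 / 0.49 = 0.163265… → 0.16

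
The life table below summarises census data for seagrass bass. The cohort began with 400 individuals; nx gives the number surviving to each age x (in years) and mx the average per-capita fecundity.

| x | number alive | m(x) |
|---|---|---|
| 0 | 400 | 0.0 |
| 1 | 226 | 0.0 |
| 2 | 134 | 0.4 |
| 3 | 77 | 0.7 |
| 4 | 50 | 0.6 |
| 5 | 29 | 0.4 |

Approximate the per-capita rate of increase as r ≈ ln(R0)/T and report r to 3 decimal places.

lx = nx/n0 = nx/400: 1, 0.565, 0.335, 0.1925, 0.125, 0.0725
R0 = Σ lx·mx = 0 + 0 + 0.134 + 0.13475 + 0.075 + 0.029 = 0.37275
Σ x·lx·mx = 1.11725; T = 1.11725/0.37275 = 2.99732…
r ≈ ln(R0)/T = ln(0.37275)/2.99732… = -0.32924… → -0.329

-0.329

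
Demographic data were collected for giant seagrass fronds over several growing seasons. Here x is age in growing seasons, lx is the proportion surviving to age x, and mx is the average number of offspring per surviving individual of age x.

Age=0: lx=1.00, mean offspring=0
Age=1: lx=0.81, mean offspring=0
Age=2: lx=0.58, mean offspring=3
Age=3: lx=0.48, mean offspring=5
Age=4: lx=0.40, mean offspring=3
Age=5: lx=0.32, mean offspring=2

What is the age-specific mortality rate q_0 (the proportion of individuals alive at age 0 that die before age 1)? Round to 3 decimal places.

0.190

q_0 = (l_0 − l_1) / l_0 = (1 − 0.81) / 1
     = 0.19 / 1 = 0.19 → 0.190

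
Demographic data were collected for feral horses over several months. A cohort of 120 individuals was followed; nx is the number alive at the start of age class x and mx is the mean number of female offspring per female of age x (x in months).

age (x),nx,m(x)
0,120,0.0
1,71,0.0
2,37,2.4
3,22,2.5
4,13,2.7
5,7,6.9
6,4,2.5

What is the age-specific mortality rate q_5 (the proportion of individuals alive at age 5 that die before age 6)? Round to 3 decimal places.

lx = nx/n0 = nx/120: 1, 0.59167…, 0.30833…, 0.18333…, 0.10833…, 0.05833…, 0.03333…
q_5 = (l_5 − l_6) / l_5 = (0.058333… − 0.033333…) / 0.058333…
     = 0.025… / 0.058333… = 0.428571… → 0.429

0.429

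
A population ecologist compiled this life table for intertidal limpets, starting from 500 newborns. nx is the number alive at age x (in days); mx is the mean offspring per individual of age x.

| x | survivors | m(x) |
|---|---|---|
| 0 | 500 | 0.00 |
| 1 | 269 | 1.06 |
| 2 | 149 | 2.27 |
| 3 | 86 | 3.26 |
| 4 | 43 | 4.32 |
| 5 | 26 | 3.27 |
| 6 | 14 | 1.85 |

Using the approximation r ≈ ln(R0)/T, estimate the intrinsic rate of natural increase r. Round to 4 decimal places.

lx = nx/n0 = nx/500: 1, 0.538, 0.298, 0.172, 0.086, 0.052, 0.028
R0 = Σ lx·mx = 0 + 0.57028 + 0.67646 + 0.56072 + 0.37152 + 0.17004 + 0.0518 = 2.40082
Σ x·lx·mx = 6.25244; T = 6.25244/2.40082 = 2.60429…
r ≈ ln(R0)/T = ln(2.40082)/2.60429… = 0.336295… → 0.3363

0.3363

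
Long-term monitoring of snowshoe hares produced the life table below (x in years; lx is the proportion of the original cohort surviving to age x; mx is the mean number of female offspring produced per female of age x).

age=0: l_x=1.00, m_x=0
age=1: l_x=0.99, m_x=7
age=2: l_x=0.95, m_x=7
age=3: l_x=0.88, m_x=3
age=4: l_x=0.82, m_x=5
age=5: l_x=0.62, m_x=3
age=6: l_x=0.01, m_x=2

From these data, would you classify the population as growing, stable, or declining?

R0 = Σ lx·mx = 0 + 6.93 + 6.65 + 2.64 + 4.1 + 1.86 + 0.02 = 22.2
R0 > 1, so the population is growing.

growing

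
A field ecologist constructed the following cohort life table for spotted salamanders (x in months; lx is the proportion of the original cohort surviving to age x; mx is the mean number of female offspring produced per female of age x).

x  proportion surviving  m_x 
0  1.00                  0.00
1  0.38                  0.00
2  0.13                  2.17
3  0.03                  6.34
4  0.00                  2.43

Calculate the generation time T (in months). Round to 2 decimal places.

lx·mx: 0, 0, 0.2821, 0.1902, 0 → R0 = 0.4723
x·lx·mx: 0, 0, 0.5642, 0.5706, 0 → Σ = 1.1348
T = 1.1348 / 0.4723 = 2.40271… → 2.40

2.40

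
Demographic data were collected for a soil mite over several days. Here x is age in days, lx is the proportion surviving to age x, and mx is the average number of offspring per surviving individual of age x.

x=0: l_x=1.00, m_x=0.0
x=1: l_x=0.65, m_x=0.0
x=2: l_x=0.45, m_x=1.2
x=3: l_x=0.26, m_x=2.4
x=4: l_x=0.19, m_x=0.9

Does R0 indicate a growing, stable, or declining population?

growing

R0 = Σ lx·mx = 0 + 0 + 0.54 + 0.624 + 0.171 = 1.335
R0 > 1, so the population is growing.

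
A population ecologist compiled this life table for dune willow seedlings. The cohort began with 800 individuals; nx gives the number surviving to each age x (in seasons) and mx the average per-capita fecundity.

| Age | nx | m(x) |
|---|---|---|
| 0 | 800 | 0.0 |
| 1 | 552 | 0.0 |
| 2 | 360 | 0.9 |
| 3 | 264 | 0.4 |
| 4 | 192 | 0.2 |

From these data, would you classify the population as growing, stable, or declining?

declining

lx = nx/n0 = nx/800: 1, 0.69, 0.45, 0.33, 0.24
R0 = Σ lx·mx = 0 + 0 + 0.405 + 0.132 + 0.048 = 0.585
R0 < 1, so the population is declining.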